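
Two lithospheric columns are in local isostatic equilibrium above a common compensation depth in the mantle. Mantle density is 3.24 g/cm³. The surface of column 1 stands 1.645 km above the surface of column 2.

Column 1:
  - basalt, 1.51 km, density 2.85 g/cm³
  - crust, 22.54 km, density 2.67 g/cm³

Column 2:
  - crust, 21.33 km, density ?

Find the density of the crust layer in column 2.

2.86 g/cm³

Take the compensation level at the base of the deeper column (depth z_c below the surface of column 1) and equate Σ ρ_i t_i down to z_c; mantle fills any gap and the z_c terms cancel.
Column 1: 1.51×2.85 + 22.54×2.67 + (z_c − 24.05)×3.24
Column 2: 1.645×0 + 21.33×ρ + (z_c − 1.645 − 21.33)×3.24
The z_c×3.24 term appears on both sides and cancels. Collect the known terms of each column as K = Σ(ρt)_known − 3.24 × (depth of known layers): K_1 = 64.4853 − 3.24×24.05 = −13.4367; K_2 = 0 − 3.24×(1.645 + 21.33) = −74.439.
Balance: K_1 = K_2 + 21.33×ρ, so ρ = (K_1 − K_2)/21.33 = 61.0023/21.33 = 2.86 g/cm³.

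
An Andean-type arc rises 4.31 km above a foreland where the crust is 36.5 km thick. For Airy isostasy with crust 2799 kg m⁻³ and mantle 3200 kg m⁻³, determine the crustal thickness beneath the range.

Root depth r = h ρ_c / (ρ_m − ρ_c) = 4.31 km × 2799 / 401 = 30.08 km.
Total thickness = T + h + r = 36.5 km + 4.31 km + 30.08 km = 70.9 km.

70.9 km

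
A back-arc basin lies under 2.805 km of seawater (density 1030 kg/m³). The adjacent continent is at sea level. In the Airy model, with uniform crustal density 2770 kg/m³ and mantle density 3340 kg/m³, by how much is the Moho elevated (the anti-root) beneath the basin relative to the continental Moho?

By Archimedes' principle applied to the lithosphere: replacing crust with seawater at the top is compensated by replacing crust with mantle at the base: d (ρ_c − ρ_w) = a (ρ_m − ρ_c).
a = d (ρ_c − ρ_w)/(ρ_m − ρ_c) = 2.805 km × 1740/570 = 8.56 km.

8.56 km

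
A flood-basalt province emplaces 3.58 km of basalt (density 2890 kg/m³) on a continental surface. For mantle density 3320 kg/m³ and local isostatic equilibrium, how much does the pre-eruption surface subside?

3.12 km

Subaerial loading: s = t ρ_load / ρ_m.
s = 3.58 km × 2890/3320 = 3.12 km.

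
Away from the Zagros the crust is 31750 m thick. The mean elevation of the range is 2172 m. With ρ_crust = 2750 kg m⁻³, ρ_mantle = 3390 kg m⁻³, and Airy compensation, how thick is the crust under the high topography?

Root depth r = h ρ_c / (ρ_m − ρ_c) = 2172 m × 2750 / 640 = 9333 m.
Total thickness = T + h + r = 31750 m + 2172 m + 9333 m = 43300 m.

43300 m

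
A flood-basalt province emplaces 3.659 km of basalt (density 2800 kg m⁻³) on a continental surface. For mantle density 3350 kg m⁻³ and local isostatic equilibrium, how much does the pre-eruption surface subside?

Subaerial loading: s = t ρ_load / ρ_m.
s = 3.659 km × 2800/3350 = 3.06 km.

3.06 km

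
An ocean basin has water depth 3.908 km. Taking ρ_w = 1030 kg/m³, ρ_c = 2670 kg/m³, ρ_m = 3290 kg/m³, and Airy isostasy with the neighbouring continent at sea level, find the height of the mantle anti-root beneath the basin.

10.3 km

For local isostatic compensation: replacing crust with seawater at the top is compensated by replacing crust with mantle at the base: d (ρ_c − ρ_w) = a (ρ_m − ρ_c).
a = d (ρ_c − ρ_w)/(ρ_m − ρ_c) = 3.908 km × 1640/620 = 10.3 km.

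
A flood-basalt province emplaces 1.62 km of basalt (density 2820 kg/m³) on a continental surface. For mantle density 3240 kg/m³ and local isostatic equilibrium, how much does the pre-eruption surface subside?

Subaerial loading: s = t ρ_load / ρ_m.
s = 1.62 km × 2820/3240 = 1.41 km.

1.41 km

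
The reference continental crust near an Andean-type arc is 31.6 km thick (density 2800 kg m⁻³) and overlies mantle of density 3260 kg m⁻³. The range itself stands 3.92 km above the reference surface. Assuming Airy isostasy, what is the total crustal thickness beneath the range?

59.4 km

Root depth r = h ρ_c / (ρ_m − ρ_c) = 3.92 km × 2800 / 460 = 23.86 km.
Total thickness = T + h + r = 31.6 km + 3.92 km + 23.86 km = 59.4 km.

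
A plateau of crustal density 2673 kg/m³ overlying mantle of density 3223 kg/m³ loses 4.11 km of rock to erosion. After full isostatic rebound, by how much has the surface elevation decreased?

Rebound u = e ρ_c/ρ_m = 4.11 km × 2673/3223 = 3.409 km.
Net surface drop = e − u = 4.11 km − 3.409 km = e (ρ_m − ρ_c)/ρ_m = 0.701 km.

0.701 km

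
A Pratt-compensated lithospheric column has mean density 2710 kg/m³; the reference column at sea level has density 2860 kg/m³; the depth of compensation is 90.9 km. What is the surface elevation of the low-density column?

5.03 km

ρ_ref D = ρ (D + h) → h = D (ρ_ref − ρ)/ρ.
h = 90.9 km × (2860 − 2710)/2710 = 5.03 km.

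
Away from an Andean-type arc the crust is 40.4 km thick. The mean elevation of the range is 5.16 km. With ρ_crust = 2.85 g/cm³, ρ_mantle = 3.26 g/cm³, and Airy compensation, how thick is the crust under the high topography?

81.4 km

Root depth r = h ρ_c / (ρ_m − ρ_c) = 5.16 km × 2.85 / 0.41 = 35.87 km.
Total thickness = T + h + r = 40.4 km + 5.16 km + 35.87 km = 81.4 km.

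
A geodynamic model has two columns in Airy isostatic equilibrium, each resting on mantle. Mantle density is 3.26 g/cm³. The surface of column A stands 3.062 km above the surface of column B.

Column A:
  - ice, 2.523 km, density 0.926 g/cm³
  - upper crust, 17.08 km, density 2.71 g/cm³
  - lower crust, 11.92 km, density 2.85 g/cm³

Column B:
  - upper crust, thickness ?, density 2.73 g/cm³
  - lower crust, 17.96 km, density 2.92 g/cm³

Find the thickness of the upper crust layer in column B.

Take the compensation level at the base of the deeper column (depth z_c below the surface of column A) and equate Σ ρ_i t_i down to z_c; mantle fills any gap and the z_c terms cancel.
Column A: 2.523×0.926 + 17.08×2.71 + 11.92×2.85 + (z_c − 31.523)×3.26
Column B: 3.062×0 + x×2.73 + 17.96×2.92 + (z_c − 3.062 − 17.96 − x)×3.26
The z_c×3.26 term appears on both sides and cancels. Collect the known terms of each column as K = Σ(ρt)_known − 3.26 × (depth of known layers): K_A = 82.595098 − 3.26×31.523 = −20.169882; K_B = 52.4432 − 3.26×(3.062 + 17.96) = −16.08852.
Balance: K_A = K_B − x×(3.26 − 2.73), so x = (K_B − K_A)/(3.26 − 2.73) = 4.08136/0.53 = 7.7 km.

7.7 km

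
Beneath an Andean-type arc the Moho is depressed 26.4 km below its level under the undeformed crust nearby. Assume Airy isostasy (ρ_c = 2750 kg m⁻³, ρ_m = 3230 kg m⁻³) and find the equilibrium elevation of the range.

4.61 km

Equating mass per unit area of the two columns: ρ_c h = (ρ_m − ρ_c) r.
h = r (ρ_m − ρ_c) / ρ_c = 26.4 km × (3230 − 2750) / 2750 = 4.61 km.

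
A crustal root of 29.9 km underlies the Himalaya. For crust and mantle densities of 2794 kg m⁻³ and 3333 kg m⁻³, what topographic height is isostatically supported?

For local isostatic compensation: ρ_c h = (ρ_m − ρ_c) r.
h = r (ρ_m − ρ_c) / ρ_c = 29.9 km × (3333 − 2794) / 2794 = 5.77 km.

5.77 km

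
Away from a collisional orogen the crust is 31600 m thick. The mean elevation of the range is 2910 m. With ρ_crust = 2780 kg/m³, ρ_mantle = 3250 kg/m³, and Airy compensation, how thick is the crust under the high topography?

51700 m

Root depth r = h ρ_c / (ρ_m − ρ_c) = 2910 m × 2780 / 470 = 17210 m.
Total thickness = T + h + r = 31600 m + 2910 m + 17210 m = 51700 m.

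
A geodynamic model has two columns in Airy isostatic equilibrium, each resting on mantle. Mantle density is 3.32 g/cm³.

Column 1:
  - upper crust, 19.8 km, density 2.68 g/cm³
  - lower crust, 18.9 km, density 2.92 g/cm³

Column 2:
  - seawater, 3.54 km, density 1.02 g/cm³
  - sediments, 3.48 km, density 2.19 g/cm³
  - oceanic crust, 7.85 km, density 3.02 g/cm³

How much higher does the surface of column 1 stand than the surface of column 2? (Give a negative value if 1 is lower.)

1.75 km

For any compensation level in the mantle, the mantle terms cancel and isostasy reduces to e = (Σt_1 − Σt_2) − (Σ(ρt)_1 − Σ(ρt)_2) / ρ_m.
Σt_1 = 38.7 km; Σt_2 = 14.87 km; Σ(ρt)_1 = 108.252; Σ(ρt)_2 = 34.939 (in km·g/cm³).
e = (38.7 − 14.87) − (108.252 − 34.939) / 3.32 = 1.75 km.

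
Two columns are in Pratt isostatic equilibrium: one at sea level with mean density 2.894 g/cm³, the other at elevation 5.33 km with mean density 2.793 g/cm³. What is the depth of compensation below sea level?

ρ_ref D = ρ (D + h) → D (ρ_ref − ρ) = ρ h.
D = ρ h/(ρ_ref − ρ) = 2.793 × 5.33 km/(2.894 − 2.793) = 147 km.

147 km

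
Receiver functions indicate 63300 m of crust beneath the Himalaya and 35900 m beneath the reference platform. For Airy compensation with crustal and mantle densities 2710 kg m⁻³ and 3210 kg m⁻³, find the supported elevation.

4270 m

Excess crust Δ = 63300 m − 35900 m = 27400 m, split between elevation h and root r with h + r = Δ.
Airy balance ρ_c h = (ρ_m − ρ_c) r gives r = h ρ_c/(ρ_m − ρ_c), so h (1 + ρ_c/(ρ_m − ρ_c)) = Δ, i.e. h = Δ (ρ_m − ρ_c)/ρ_m.
h = 27400 m × 500/3210 = 4270 m.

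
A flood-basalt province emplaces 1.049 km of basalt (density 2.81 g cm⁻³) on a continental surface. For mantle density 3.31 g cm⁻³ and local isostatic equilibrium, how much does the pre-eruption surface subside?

Subaerial loading: s = t ρ_load / ρ_m.
s = 1.049 km × 2.81/3.31 = 0.891 km.

0.891 km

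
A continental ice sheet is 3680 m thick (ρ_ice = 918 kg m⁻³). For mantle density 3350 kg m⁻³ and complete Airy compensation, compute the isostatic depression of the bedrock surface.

For local isostatic compensation: the ice load ρ_ice t is balanced by mantle displaced below, ρ_m s.
s = t ρ_ice / ρ_m = 3680 m × 918/3350 = 1010 m.

1010 m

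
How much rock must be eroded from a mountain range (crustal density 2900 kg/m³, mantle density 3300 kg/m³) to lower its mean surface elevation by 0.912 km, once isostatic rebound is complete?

7.52 km

Net drop Δ = e − u = e − e ρ_c/ρ_m = e (ρ_m − ρ_c)/ρ_m.
e = Δ ρ_m/(ρ_m − ρ_c) = 0.912 km × 3300/400 = 7.52 km.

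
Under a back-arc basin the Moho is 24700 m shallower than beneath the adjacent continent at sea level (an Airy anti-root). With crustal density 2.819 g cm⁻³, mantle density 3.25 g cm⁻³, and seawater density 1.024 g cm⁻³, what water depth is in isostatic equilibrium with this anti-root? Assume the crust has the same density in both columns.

5930 m

Replacing a thickness d of crust by seawater at the top must be balanced by replacing crust with mantle at the base: d (ρ_c − ρ_w) = a (ρ_m − ρ_c).
d = a (ρ_m − ρ_c)/(ρ_c − ρ_w) = 24700 m × 0.431/1.795 = 5930 m.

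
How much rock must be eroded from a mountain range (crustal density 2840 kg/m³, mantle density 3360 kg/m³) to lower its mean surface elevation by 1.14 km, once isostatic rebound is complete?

Net drop Δ = e − u = e − e ρ_c/ρ_m = e (ρ_m − ρ_c)/ρ_m.
e = Δ ρ_m/(ρ_m − ρ_c) = 1.14 km × 3360/520 = 7.37 km.

7.37 km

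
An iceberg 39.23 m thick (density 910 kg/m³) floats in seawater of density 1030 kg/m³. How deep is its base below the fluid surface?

34.7 m

Draft d = t ρ_obj/ρ_fluid = 39.23 m × 910/1030 = 34.7 m.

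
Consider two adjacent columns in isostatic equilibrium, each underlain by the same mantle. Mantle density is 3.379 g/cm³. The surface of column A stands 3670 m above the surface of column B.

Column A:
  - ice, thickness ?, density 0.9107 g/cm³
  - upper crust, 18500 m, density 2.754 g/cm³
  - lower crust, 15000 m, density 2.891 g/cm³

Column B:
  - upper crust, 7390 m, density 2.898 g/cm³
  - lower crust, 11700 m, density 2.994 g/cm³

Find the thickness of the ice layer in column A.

Take the compensation level at the base of the deeper column (depth z_c below the surface of column A) and equate Σ ρ_i t_i down to z_c; mantle fills any gap and the z_c terms cancel.
Column A: x×0.9107 + 18500×2.754 + 15000×2.891 + (z_c − 33500 − x)×3.379
Column B: 3670×0 + 7390×2.898 + 11700×2.994 + (z_c − 3670 − 19090)×3.379
The z_c×3.379 term appears on both sides and cancels. Collect the known terms of each column as K = Σ(ρt)_known − 3.379 × (depth of known layers): K_A = 94314 − 3.379×33500 = −18882.5; K_B = 56446.02 − 3.379×(3670 + 19090) = −20460.02.
Balance: K_A − x×(3.379 − 0.9107) = K_B, so x = (K_A − K_B)/(3.379 − 0.9107) = 1577.52/2.4683 = 639 m.

639 m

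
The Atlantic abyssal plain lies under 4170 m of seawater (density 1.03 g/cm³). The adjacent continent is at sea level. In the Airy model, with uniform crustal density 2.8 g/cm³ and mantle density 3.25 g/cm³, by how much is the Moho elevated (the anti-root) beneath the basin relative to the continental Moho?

For local isostatic compensation: replacing crust with seawater at the top is compensated by replacing crust with mantle at the base: d (ρ_c − ρ_w) = a (ρ_m − ρ_c).
a = d (ρ_c − ρ_w)/(ρ_m − ρ_c) = 4170 m × 1.77/0.45 = 16400 m.

16400 m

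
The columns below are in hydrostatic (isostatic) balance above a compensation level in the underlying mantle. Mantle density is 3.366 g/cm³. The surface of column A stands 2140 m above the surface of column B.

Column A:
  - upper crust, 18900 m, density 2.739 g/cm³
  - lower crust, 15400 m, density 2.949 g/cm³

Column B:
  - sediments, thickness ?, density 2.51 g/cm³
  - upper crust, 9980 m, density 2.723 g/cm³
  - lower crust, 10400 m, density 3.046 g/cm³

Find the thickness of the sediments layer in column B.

Take the compensation level at the base of the deeper column (depth z_c below the surface of column A) and equate Σ ρ_i t_i down to z_c; mantle fills any gap and the z_c terms cancel.
Column A: 18900×2.739 + 15400×2.949 + (z_c − 34300)×3.366
Column B: 2140×0 + x×2.51 + 9980×2.723 + 10400×3.046 + (z_c − 2140 − 20380 − x)×3.366
The z_c×3.366 term appears on both sides and cancels. Collect the known terms of each column as K = Σ(ρt)_known − 3.366 × (depth of known layers): K_A = 97181.7 − 3.366×34300 = −18272.1; K_B = 58853.94 − 3.366×(2140 + 20380) = −16948.38.
Balance: K_A = K_B − x×(3.366 − 2.51), so x = (K_B − K_A)/(3.366 − 2.51) = 1323.72/0.856 = 1550 m.

1550 m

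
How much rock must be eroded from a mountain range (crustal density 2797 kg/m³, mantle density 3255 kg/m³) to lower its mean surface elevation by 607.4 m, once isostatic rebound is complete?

4320 m

Net drop Δ = e − u = e − e ρ_c/ρ_m = e (ρ_m − ρ_c)/ρ_m.
e = Δ ρ_m/(ρ_m − ρ_c) = 607.4 m × 3255/458 = 4320 m.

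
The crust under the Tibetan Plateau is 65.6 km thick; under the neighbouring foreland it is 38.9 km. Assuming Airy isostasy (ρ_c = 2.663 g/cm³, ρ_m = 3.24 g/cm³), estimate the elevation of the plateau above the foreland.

Excess crust Δ = 65.6 km − 38.9 km = 26.7 km, split between elevation h and root r with h + r = Δ.
Airy balance ρ_c h = (ρ_m − ρ_c) r gives r = h ρ_c/(ρ_m − ρ_c), so h (1 + ρ_c/(ρ_m − ρ_c)) = Δ, i.e. h = Δ (ρ_m − ρ_c)/ρ_m.
h = 26.7 km × 0.577/3.24 = 4.75 km.

4.75 km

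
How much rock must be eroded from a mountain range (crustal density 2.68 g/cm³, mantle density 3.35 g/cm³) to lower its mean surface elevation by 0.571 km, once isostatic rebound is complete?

Net drop Δ = e − u = e − e ρ_c/ρ_m = e (ρ_m − ρ_c)/ρ_m.
e = Δ ρ_m/(ρ_m − ρ_c) = 0.571 km × 3.35/0.67 = 2.85 km.

2.85 km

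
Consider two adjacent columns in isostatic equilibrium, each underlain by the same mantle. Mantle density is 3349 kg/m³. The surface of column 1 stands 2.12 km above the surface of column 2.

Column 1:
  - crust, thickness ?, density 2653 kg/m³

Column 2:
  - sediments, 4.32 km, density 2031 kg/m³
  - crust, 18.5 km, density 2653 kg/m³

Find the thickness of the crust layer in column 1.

36.9 km

Take the compensation level at the base of the deeper column (depth z_c below the surface of column 1) and equate Σ ρ_i t_i down to z_c; mantle fills any gap and the z_c terms cancel.
Column 1: x×2653 + (z_c − 0 − x)×3349
Column 2: 2.12×0 + 4.32×2031 + 18.5×2653 + (z_c − 2.12 − 22.82)×3349
The z_c×3349 term appears on both sides and cancels. Collect the known terms of each column as K = Σ(ρt)_known − 3349 × (depth of known layers): K_1 = 0 − 3349×0 = 0; K_2 = 57854.42 − 3349×(2.12 + 22.82) = −25669.64.
Balance: K_1 − x×(3349 − 2653) = K_2, so x = (K_1 − K_2)/(3349 − 2653) = 25669.6/696 = 36.9 km.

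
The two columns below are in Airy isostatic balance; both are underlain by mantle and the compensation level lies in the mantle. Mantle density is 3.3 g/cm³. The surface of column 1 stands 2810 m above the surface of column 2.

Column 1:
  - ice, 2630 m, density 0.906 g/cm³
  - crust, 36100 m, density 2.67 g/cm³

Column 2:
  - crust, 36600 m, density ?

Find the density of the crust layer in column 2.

2.76 g/cm³

Take the compensation level at the base of the deeper column (depth z_c below the surface of column 1) and equate Σ ρ_i t_i down to z_c; mantle fills any gap and the z_c terms cancel.
Column 1: 2630×0.906 + 36100×2.67 + (z_c − 38730)×3.3
Column 2: 2810×0 + 36600×ρ + (z_c − 2810 − 36600)×3.3
The z_c×3.3 term appears on both sides and cancels. Collect the known terms of each column as K = Σ(ρt)_known − 3.3 × (depth of known layers): K_1 = 98769.78 − 3.3×38730 = −29039.22; K_2 = 0 − 3.3×(2810 + 36600) = −130053.
Balance: K_1 = K_2 + 36600×ρ, so ρ = (K_1 − K_2)/36600 = 101014/36600 = 2.76 g/cm³.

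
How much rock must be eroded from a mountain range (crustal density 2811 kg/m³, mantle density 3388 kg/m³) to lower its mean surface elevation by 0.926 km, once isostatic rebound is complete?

5.44 km

Net drop Δ = e − u = e − e ρ_c/ρ_m = e (ρ_m − ρ_c)/ρ_m.
e = Δ ρ_m/(ρ_m − ρ_c) = 0.926 km × 3388/577 = 5.44 km.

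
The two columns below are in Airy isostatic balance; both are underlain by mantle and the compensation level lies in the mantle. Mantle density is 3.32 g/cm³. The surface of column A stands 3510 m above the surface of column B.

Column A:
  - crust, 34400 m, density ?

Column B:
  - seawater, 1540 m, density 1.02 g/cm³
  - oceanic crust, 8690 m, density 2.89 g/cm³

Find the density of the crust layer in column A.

2.77 g/cm³

Take the compensation level at the base of the deeper column (depth z_c below the surface of column A) and equate Σ ρ_i t_i down to z_c; mantle fills any gap and the z_c terms cancel.
Column A: 34400×ρ + (z_c − 34400)×3.32
Column B: 3510×0 + 1540×1.02 + 8690×2.89 + (z_c − 3510 − 10230)×3.32
The z_c×3.32 term appears on both sides and cancels. Collect the known terms of each column as K = Σ(ρt)_known − 3.32 × (depth of known layers): K_A = 0 − 3.32×34400 = −114208; K_B = 26684.9 − 3.32×(3510 + 10230) = −18931.9.
Balance: K_A + 34400×ρ = K_B, so ρ = (K_B − K_A)/34400 = 95276.1/34400 = 2.77 g/cm³.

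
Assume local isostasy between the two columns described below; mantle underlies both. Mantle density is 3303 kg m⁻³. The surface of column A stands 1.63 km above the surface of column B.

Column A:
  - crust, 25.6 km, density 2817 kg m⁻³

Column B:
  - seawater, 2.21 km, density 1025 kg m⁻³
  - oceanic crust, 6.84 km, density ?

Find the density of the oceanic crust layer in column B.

Take the compensation level at the base of the deeper column (depth z_c below the surface of column A) and equate Σ ρ_i t_i down to z_c; mantle fills any gap and the z_c terms cancel.
Column A: 25.6×2817 + (z_c − 25.6)×3303
Column B: 1.63×0 + 2.21×1025 + 6.84×ρ + (z_c − 1.63 − 9.05)×3303
The z_c×3303 term appears on both sides and cancels. Collect the known terms of each column as K = Σ(ρt)_known − 3303 × (depth of known layers): K_A = 72115.2 − 3303×25.6 = −12441.6; K_B = 2265.25 − 3303×(1.63 + 9.05) = −33010.79.
Balance: K_A = K_B + 6.84×ρ, so ρ = (K_A − K_B)/6.84 = 20569.2/6.84 = 3010 kg m⁻³.

3010 kg m⁻³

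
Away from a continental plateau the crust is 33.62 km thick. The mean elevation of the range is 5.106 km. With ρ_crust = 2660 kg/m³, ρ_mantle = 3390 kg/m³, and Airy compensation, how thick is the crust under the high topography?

Root depth r = h ρ_c / (ρ_m − ρ_c) = 5.106 km × 2660 / 730 = 18.61 km.
Total thickness = T + h + r = 33.62 km + 5.106 km + 18.61 km = 57.3 km.

57.3 km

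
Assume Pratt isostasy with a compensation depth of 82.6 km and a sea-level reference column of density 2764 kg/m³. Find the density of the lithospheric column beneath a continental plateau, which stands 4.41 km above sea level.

Pratt balance: ρ_ref D = ρ (D + h).
ρ = ρ_ref D/(D + h) = 2764 × 82.6 km/(82.6 km + 4.41 km) = 2620 kg/m³.

2620 kg/m³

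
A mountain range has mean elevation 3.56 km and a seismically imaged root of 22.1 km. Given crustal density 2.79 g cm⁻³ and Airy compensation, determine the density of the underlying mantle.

Airy balance: ρ_c h = (ρ_m − ρ_c) r → ρ_m = ρ_c (1 + h/r).
ρ_m = 2.79 × (1 + 3.56 km/22.1 km) = 3.24 g cm⁻³.

3.24 g cm⁻³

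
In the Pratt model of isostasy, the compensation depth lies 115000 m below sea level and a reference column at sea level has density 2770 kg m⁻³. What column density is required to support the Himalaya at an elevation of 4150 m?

Pratt balance: ρ_ref D = ρ (D + h).
ρ = ρ_ref D/(D + h) = 2770 × 115000 m/(115000 m + 4150 m) = 2670 kg m⁻³.

2670 kg m⁻³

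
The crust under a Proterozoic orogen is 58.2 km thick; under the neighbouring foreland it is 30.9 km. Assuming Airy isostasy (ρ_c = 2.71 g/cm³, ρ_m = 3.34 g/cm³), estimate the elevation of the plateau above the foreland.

Excess crust Δ = 58.2 km − 30.9 km = 27.3 km, split between elevation h and root r with h + r = Δ.
Airy balance ρ_c h = (ρ_m − ρ_c) r gives r = h ρ_c/(ρ_m − ρ_c), so h (1 + ρ_c/(ρ_m − ρ_c)) = Δ, i.e. h = Δ (ρ_m − ρ_c)/ρ_m.
h = 27.3 km × 0.63/3.34 = 5.15 km.

5.15 km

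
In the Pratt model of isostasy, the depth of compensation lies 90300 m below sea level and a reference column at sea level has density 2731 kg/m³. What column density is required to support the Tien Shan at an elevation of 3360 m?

Pratt balance: ρ_ref D = ρ (D + h).
ρ = ρ_ref D/(D + h) = 2731 × 90300 m/(90300 m + 3360 m) = 2630 kg/m³.

2630 kg/m³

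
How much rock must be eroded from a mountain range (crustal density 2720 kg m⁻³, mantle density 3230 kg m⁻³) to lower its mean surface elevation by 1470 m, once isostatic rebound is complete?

Net drop Δ = e − u = e − e ρ_c/ρ_m = e (ρ_m − ρ_c)/ρ_m.
e = Δ ρ_m/(ρ_m − ρ_c) = 1470 m × 3230/510 = 9310 m.

9310 m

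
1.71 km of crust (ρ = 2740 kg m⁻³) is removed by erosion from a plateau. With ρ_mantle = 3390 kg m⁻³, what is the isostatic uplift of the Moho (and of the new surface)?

Unloading: uplift u = e ρ_c/ρ_m = 1.71 km × 2740/3390 = 1.38 km.

1.38 km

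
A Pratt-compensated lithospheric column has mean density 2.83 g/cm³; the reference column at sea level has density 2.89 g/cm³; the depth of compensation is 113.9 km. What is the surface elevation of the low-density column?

ρ_ref D = ρ (D + h) → h = D (ρ_ref − ρ)/ρ.
h = 113.9 km × (2.89 − 2.83)/2.83 = 2.41 km.

2.41 km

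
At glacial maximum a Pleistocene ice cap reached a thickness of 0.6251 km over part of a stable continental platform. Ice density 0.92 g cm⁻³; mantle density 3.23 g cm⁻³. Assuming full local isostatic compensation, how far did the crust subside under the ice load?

0.178 km

Isostatic balance requires: the ice load ρ_ice t is balanced by mantle displaced below, ρ_m s.
s = t ρ_ice / ρ_m = 0.6251 km × 0.92/3.23 = 0.178 km.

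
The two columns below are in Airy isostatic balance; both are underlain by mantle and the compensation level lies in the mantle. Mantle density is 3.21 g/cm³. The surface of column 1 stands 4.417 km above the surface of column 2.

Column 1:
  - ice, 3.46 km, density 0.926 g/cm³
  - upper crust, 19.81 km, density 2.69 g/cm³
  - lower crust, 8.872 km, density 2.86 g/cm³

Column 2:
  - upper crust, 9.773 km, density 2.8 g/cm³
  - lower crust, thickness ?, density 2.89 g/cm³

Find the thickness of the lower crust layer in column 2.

9.76 km

Take the compensation level at the base of the deeper column (depth z_c below the surface of column 1) and equate Σ ρ_i t_i down to z_c; mantle fills any gap and the z_c terms cancel.
Column 1: 3.46×0.926 + 19.81×2.69 + 8.872×2.86 + (z_c − 32.142)×3.21
Column 2: 4.417×0 + 9.773×2.8 + x×2.89 + (z_c − 4.417 − 9.773 − x)×3.21
The z_c×3.21 term appears on both sides and cancels. Collect the known terms of each column as K = Σ(ρt)_known − 3.21 × (depth of known layers): K_1 = 81.86678 − 3.21×32.142 = −21.30904; K_2 = 27.3644 − 3.21×(4.417 + 9.773) = −18.1855.
Balance: K_1 = K_2 − x×(3.21 − 2.89), so x = (K_2 − K_1)/(3.21 − 2.89) = 3.12354/0.32 = 9.76 km.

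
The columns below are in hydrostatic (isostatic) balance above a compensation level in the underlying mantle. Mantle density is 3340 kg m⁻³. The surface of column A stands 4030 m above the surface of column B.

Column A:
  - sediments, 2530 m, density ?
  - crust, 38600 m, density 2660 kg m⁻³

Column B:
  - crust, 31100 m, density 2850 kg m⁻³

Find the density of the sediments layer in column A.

Take the compensation level at the base of the deeper column (depth z_c below the surface of column A) and equate Σ ρ_i t_i down to z_c; mantle fills any gap and the z_c terms cancel.
Column A: 2530×ρ + 38600×2660 + (z_c − 41130)×3340
Column B: 4030×0 + 31100×2850 + (z_c − 4030 − 31100)×3340
The z_c×3340 term appears on both sides and cancels. Collect the known terms of each column as K = Σ(ρt)_known − 3340 × (depth of known layers): K_A = 102676000 − 3340×41130 = −34698200; K_B = 88635000 − 3340×(4030 + 31100) = −28699200.
Balance: K_A + 2530×ρ = K_B, so ρ = (K_B − K_A)/2530 = 5999000/2530 = 2370 kg m⁻³.

2370 kg m⁻³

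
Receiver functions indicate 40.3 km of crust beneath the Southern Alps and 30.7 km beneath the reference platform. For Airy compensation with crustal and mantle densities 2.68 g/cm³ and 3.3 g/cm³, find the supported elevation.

Excess crust Δ = 40.3 km − 30.7 km = 9.6 km, split between elevation h and root r with h + r = Δ.
Airy balance ρ_c h = (ρ_m − ρ_c) r gives r = h ρ_c/(ρ_m − ρ_c), so h (1 + ρ_c/(ρ_m − ρ_c)) = Δ, i.e. h = Δ (ρ_m − ρ_c)/ρ_m.
h = 9.6 km × 0.62/3.3 = 1.8 km.

1.8 km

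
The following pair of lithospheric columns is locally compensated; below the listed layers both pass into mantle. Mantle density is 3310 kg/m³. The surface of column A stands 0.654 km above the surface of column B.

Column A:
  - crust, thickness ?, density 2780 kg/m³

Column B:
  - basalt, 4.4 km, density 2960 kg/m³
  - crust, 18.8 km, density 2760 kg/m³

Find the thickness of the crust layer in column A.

Take the compensation level at the base of the deeper column (depth z_c below the surface of column A) and equate Σ ρ_i t_i down to z_c; mantle fills any gap and the z_c terms cancel.
Column A: x×2780 + (z_c − 0 − x)×3310
Column B: 0.654×0 + 4.4×2960 + 18.8×2760 + (z_c − 0.654 − 23.2)×3310
The z_c×3310 term appears on both sides and cancels. Collect the known terms of each column as K = Σ(ρt)_known − 3310 × (depth of known layers): K_A = 0 − 3310×0 = 0; K_B = 64912 − 3310×(0.654 + 23.2) = −14044.74.
Balance: K_A − x×(3310 − 2780) = K_B, so x = (K_A − K_B)/(3310 − 2780) = 14044.7/530 = 26.5 km.

26.5 km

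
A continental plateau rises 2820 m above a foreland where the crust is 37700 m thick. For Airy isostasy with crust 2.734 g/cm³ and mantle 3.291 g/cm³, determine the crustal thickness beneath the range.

54400 m

Root depth r = h ρ_c / (ρ_m − ρ_c) = 2820 m × 2.734 / 0.557 = 13840 m.
Total thickness = T + h + r = 37700 m + 2820 m + 13840 m = 54400 m.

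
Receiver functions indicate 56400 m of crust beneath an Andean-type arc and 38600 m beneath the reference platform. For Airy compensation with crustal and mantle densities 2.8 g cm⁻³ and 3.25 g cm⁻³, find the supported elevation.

2460 m

Excess crust Δ = 56400 m − 38600 m = 17800 m, split between elevation h and root r with h + r = Δ.
Airy balance ρ_c h = (ρ_m − ρ_c) r gives r = h ρ_c/(ρ_m − ρ_c), so h (1 + ρ_c/(ρ_m − ρ_c)) = Δ, i.e. h = Δ (ρ_m − ρ_c)/ρ_m.
h = 17800 m × 0.45/3.25 = 2460 m.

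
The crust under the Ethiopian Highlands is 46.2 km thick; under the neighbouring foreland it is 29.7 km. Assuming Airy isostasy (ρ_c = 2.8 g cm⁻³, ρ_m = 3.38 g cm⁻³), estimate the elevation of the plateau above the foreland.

2.83 km

Excess crust Δ = 46.2 km − 29.7 km = 16.5 km, split between elevation h and root r with h + r = Δ.
Airy balance ρ_c h = (ρ_m − ρ_c) r gives r = h ρ_c/(ρ_m − ρ_c), so h (1 + ρ_c/(ρ_m − ρ_c)) = Δ, i.e. h = Δ (ρ_m − ρ_c)/ρ_m.
h = 16.5 km × 0.58/3.38 = 2.83 km.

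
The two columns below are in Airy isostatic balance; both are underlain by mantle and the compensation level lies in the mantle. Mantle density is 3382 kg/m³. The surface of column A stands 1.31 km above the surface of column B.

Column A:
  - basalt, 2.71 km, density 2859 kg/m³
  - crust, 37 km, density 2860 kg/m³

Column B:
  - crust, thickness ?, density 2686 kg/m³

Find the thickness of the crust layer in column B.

Take the compensation level at the base of the deeper column (depth z_c below the surface of column A) and equate Σ ρ_i t_i down to z_c; mantle fills any gap and the z_c terms cancel.
Column A: 2.71×2859 + 37×2860 + (z_c − 39.71)×3382
Column B: 1.31×0 + x×2686 + (z_c − 1.31 − 0 − x)×3382
The z_c×3382 term appears on both sides and cancels. Collect the known terms of each column as K = Σ(ρt)_known − 3382 × (depth of known layers): K_A = 113567.89 − 3382×39.71 = −20731.33; K_B = 0 − 3382×(1.31 + 0) = −4430.42.
Balance: K_A = K_B − x×(3382 − 2686), so x = (K_B − K_A)/(3382 − 2686) = 16300.9/696 = 23.4 km.

23.4 km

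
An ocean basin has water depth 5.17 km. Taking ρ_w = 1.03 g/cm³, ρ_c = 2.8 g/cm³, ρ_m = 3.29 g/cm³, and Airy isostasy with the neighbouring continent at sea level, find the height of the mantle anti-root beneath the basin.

By Archimedes' principle applied to the lithosphere: replacing crust with seawater at the top is compensated by replacing crust with mantle at the base: d (ρ_c − ρ_w) = a (ρ_m − ρ_c).
a = d (ρ_c − ρ_w)/(ρ_m − ρ_c) = 5.17 km × 1.77/0.49 = 18.7 km.

18.7 km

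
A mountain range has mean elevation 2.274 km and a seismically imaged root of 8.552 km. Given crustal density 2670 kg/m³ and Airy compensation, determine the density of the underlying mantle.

Airy balance: ρ_c h = (ρ_m − ρ_c) r → ρ_m = ρ_c (1 + h/r).
ρ_m = 2670 × (1 + 2.274 km/8.552 km) = 3380 kg/m³.

3380 kg/m³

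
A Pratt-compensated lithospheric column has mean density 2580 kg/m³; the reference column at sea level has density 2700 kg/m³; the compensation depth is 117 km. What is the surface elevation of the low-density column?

ρ_ref D = ρ (D + h) → h = D (ρ_ref − ρ)/ρ.
h = 117 km × (2700 − 2580)/2580 = 5.44 km.

5.44 km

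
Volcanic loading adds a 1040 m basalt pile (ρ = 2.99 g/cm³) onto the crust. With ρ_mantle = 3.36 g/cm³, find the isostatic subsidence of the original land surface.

925 m

Subaerial loading: s = t ρ_load / ρ_m.
s = 1040 m × 2.99/3.36 = 925 m.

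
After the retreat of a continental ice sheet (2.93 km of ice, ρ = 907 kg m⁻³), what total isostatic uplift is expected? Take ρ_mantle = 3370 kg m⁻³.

Removing the load lets mantle flow back in; uplift u satisfies ρ_ice t = ρ_m u.
u = t ρ_ice/ρ_m = 2.93 km × 907/3370 = 0.789 km.

0.789 km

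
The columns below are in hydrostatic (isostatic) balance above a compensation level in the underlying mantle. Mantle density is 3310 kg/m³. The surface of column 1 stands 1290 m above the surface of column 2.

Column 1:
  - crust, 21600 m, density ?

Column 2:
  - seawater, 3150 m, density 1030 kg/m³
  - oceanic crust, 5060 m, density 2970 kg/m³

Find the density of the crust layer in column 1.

Take the compensation level at the base of the deeper column (depth z_c below the surface of column 1) and equate Σ ρ_i t_i down to z_c; mantle fills any gap and the z_c terms cancel.
Column 1: 21600×ρ + (z_c − 21600)×3310
Column 2: 1290×0 + 3150×1030 + 5060×2970 + (z_c − 1290 − 8210)×3310
The z_c×3310 term appears on both sides and cancels. Collect the known terms of each column as K = Σ(ρt)_known − 3310 × (depth of known layers): K_1 = 0 − 3310×21600 = −71496000; K_2 = 18272700 − 3310×(1290 + 8210) = −13172300.
Balance: K_1 + 21600×ρ = K_2, so ρ = (K_2 − K_1)/21600 = 58323700/21600 = 2700 kg/m³.

2700 kg/m³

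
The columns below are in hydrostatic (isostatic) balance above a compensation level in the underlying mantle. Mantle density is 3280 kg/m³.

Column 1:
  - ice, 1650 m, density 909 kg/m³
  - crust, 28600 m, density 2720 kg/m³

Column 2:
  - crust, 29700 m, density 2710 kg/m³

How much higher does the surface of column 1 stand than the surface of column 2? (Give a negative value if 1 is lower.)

For any compensation level in the mantle, the mantle terms cancel and isostasy reduces to e = (Σt_1 − Σt_2) − (Σ(ρt)_1 − Σ(ρt)_2) / ρ_m.
Σt_1 = 30250 m; Σt_2 = 29700 m; Σ(ρt)_1 = 79291850; Σ(ρt)_2 = 80487000 (in m·kg/m³).
e = (30250 − 29700) − (79291850 − 80487000) / 3280 = 914 m.

914 m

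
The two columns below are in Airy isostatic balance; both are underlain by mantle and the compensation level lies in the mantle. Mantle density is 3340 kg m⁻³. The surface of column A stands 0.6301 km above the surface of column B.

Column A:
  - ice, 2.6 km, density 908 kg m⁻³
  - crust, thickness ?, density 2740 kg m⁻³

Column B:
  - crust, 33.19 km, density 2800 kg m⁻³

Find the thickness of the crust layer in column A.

Take the compensation level at the base of the deeper column (depth z_c below the surface of column A) and equate Σ ρ_i t_i down to z_c; mantle fills any gap and the z_c terms cancel.
Column A: 2.6×908 + x×2740 + (z_c − 2.6 − x)×3340
Column B: 0.6301×0 + 33.19×2800 + (z_c − 0.6301 − 33.19)×3340
The z_c×3340 term appears on both sides and cancels. Collect the known terms of each column as K = Σ(ρt)_known − 3340 × (depth of known layers): K_A = 2360.8 − 3340×2.6 = −6323.2; K_B = 92932 − 3340×(0.6301 + 33.19) = −20027.134.
Balance: K_A − x×(3340 − 2740) = K_B, so x = (K_A − K_B)/(3340 − 2740) = 13703.9/600 = 22.8 km.

22.8 km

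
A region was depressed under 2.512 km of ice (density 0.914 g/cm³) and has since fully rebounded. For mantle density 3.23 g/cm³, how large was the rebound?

Removing the load lets mantle flow back in; uplift u satisfies ρ_ice t = ρ_m u.
u = t ρ_ice/ρ_m = 2.512 km × 0.914/3.23 = 0.711 km.

0.711 km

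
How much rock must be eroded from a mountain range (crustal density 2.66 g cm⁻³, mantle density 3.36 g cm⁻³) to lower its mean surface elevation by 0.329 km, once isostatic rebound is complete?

Net drop Δ = e − u = e − e ρ_c/ρ_m = e (ρ_m − ρ_c)/ρ_m.
e = Δ ρ_m/(ρ_m − ρ_c) = 0.329 km × 3.36/0.7 = 1.58 km.

1.58 km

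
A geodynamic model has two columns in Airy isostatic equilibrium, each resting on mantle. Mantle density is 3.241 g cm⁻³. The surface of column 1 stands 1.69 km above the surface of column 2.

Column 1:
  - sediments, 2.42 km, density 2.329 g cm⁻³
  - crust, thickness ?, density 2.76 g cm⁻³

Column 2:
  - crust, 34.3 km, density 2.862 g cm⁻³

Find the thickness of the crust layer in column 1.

Take the compensation level at the base of the deeper column (depth z_c below the surface of column 1) and equate Σ ρ_i t_i down to z_c; mantle fills any gap and the z_c terms cancel.
Column 1: 2.42×2.329 + x×2.76 + (z_c − 2.42 − x)×3.241
Column 2: 1.69×0 + 34.3×2.862 + (z_c − 1.69 − 34.3)×3.241
The z_c×3.241 term appears on both sides and cancels. Collect the known terms of each column as K = Σ(ρt)_known − 3.241 × (depth of known layers): K_1 = 5.63618 − 3.241×2.42 = −2.20704; K_2 = 98.1666 − 3.241×(1.69 + 34.3) = −18.47699.
Balance: K_1 − x×(3.241 − 2.76) = K_2, so x = (K_1 − K_2)/(3.241 − 2.76) = 16.2699/0.481 = 33.8 km.

33.8 km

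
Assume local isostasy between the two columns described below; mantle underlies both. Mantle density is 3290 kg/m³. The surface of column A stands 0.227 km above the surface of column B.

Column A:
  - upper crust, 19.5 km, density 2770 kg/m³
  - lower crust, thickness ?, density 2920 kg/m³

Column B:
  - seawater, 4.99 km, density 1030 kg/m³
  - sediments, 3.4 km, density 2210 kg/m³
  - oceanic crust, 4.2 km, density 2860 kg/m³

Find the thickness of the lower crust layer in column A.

Take the compensation level at the base of the deeper column (depth z_c below the surface of column A) and equate Σ ρ_i t_i down to z_c; mantle fills any gap and the z_c terms cancel.
Column A: 19.5×2770 + x×2920 + (z_c − 19.5 − x)×3290
Column B: 0.227×0 + 4.99×1030 + 3.4×2210 + 4.2×2860 + (z_c − 0.227 − 12.59)×3290
The z_c×3290 term appears on both sides and cancels. Collect the known terms of each column as K = Σ(ρt)_known − 3290 × (depth of known layers): K_A = 54015 − 3290×19.5 = −10140; K_B = 24665.7 − 3290×(0.227 + 12.59) = −17502.23.
Balance: K_A − x×(3290 − 2920) = K_B, so x = (K_A − K_B)/(3290 − 2920) = 7362.23/370 = 19.9 km.

19.9 km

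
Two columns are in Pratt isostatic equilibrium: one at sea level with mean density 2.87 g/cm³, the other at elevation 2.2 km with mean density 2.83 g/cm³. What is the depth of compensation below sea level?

ρ_ref D = ρ (D + h) → D (ρ_ref − ρ) = ρ h.
D = ρ h/(ρ_ref − ρ) = 2.83 × 2.2 km/(2.87 − 2.83) = 156 km.

156 km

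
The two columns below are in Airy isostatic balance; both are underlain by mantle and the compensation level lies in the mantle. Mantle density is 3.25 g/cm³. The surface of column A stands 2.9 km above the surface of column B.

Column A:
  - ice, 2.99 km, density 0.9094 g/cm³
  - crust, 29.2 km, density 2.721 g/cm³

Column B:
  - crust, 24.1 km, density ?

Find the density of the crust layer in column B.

Take the compensation level at the base of the deeper column (depth z_c below the surface of column A) and equate Σ ρ_i t_i down to z_c; mantle fills any gap and the z_c terms cancel.
Column A: 2.99×0.9094 + 29.2×2.721 + (z_c − 32.19)×3.25
Column B: 2.9×0 + 24.1×ρ + (z_c − 2.9 − 24.1)×3.25
The z_c×3.25 term appears on both sides and cancels. Collect the known terms of each column as K = Σ(ρt)_known − 3.25 × (depth of known layers): K_A = 82.172306 − 3.25×32.19 = −22.445194; K_B = 0 − 3.25×(2.9 + 24.1) = −87.75.
Balance: K_A = K_B + 24.1×ρ, so ρ = (K_A − K_B)/24.1 = 65.3048/24.1 = 2.71 g/cm³.

2.71 g/cm³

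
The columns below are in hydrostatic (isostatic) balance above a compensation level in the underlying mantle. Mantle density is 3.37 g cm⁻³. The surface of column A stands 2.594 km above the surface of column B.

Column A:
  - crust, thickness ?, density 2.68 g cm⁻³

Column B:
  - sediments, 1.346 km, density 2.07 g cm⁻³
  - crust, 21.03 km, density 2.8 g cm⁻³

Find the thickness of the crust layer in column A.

32.6 km

Take the compensation level at the base of the deeper column (depth z_c below the surface of column A) and equate Σ ρ_i t_i down to z_c; mantle fills any gap and the z_c terms cancel.
Column A: x×2.68 + (z_c − 0 − x)×3.37
Column B: 2.594×0 + 1.346×2.07 + 21.03×2.8 + (z_c − 2.594 − 22.376)×3.37
The z_c×3.37 term appears on both sides and cancels. Collect the known terms of each column as K = Σ(ρt)_known − 3.37 × (depth of known layers): K_A = 0 − 3.37×0 = 0; K_B = 61.67022 − 3.37×(2.594 + 22.376) = −22.47868.
Balance: K_A − x×(3.37 − 2.68) = K_B, so x = (K_A − K_B)/(3.37 − 2.68) = 22.4787/0.69 = 32.6 km.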